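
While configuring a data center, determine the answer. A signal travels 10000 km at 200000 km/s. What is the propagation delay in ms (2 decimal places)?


Given: distance = 10000 km, speed = 200000 km/s
Delay = distance / speed = 10000 / 200000 seconds
Delay in ms = 10000 * 1000 / 200000
Delay = 50.0000 ms
Rounded to 2 dp = 50.00 ms

50.00


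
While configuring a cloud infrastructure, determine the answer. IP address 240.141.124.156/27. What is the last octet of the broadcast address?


Given: IP = 240.141.124.156, prefix = /27
Host bits = 32 - 27 = 5
Network last octet = 156 AND mask = 128
Host part size = 2^5 - 1 = 31
Broadcast last octet = 128 OR 31 = 159

159


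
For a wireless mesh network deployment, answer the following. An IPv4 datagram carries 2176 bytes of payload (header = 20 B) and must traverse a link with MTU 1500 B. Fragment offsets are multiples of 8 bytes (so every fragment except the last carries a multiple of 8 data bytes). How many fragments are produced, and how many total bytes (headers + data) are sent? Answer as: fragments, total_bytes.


Max data per non-final fragment = floor((MTU - header)/8)*8 = floor((1500 - 20)/8)*8 = floor(1480/8)*8 = 1480 B
Final fragment needs no 8-byte alignment: it can carry up to MTU - header = 1480 B
Non-final fragments needed = ceil((payload - 1480) / 1480) = ceil(696/1480) = ceil(0.4703) = 1
Number of fragments = 1 + 1 = 2
Fragment sizes (data): 1 * 1480 B + 696 B (last, 696 <= 1480 OK)
Total bytes sent = payload + n_frags * header = 2176 + 2*20 = 2176 + 40 = 2216 B

2, 2216


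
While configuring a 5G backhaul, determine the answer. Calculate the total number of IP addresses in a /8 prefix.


Given: CIDR prefix /8
Host bits = 32 - 8 = 24
Total addresses = 2^24 = 16777216

16777216


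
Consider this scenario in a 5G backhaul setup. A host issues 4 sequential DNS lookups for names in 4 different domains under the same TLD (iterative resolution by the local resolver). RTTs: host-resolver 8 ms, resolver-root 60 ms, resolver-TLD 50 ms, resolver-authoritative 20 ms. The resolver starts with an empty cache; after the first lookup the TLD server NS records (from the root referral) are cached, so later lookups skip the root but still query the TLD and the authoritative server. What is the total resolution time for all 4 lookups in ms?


Lookup 1 (cold cache): local + root + TLD + auth = 8 + 60 + 50 + 20 = 138 ms
Lookups 2..4 (TLD NS cached -> skip root; new domain -> still ask TLD and auth): local + TLD + auth = 8 + 50 + 20 = 78 ms each
Remaining 3 lookups: 3 * 78 = 234 ms
Total = 138 + 234 = 372 ms

372


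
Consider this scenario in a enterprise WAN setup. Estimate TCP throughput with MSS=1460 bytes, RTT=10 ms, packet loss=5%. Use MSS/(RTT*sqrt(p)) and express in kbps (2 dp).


Given: MSS = 1460 bytes, RTT = 10 ms, loss = 5%
RTT in seconds = 10 / 1000 = 0.01
Loss rate = 5% = 0.05
sqrt(loss) = sqrt(0.05) = 0.223606797750
Throughput (bytes/s) = 1460 / (0.01 * 0.223606797750) = 652931.8494
Throughput (kbps) = 652931.8494 * 8 / 1000 = 5223.454795 -> 5223.45 kbps (2 dp)

5223.45


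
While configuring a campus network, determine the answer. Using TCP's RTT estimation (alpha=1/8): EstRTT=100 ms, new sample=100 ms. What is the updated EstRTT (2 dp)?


Given: EstRTT = 100 ms, SampleRTT = 100 ms, alpha = 1/8
New EstRTT = (1 - alpha) * EstRTT + alpha * SampleRTT
(7/8) * 100 = 87.5
(1/8) * 100 = 12.5
New EstRTT = 87.5 + 12.5 = 100 ms -> 100.00 ms (2 dp)

100.00


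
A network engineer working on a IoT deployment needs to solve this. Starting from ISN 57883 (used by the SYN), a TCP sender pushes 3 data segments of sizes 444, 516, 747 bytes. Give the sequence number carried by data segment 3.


The SYN occupies sequence number ISN = 57883, so the first data byte is ISN + 1 = 57884.
SEQ of data segment i = (ISN + 1) + sum of payload sizes of segments 1..i-1.
Segment 1: SEQ = 57884, payload = 444 bytes
Segment 2: SEQ = 58328, payload = 516 bytes
Segment 3: SEQ = 58844, payload = 747 bytes
SEQ of segment 3 = 57884 + 444 + 516 = 58844

58844


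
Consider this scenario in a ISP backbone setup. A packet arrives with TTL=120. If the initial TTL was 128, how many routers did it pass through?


Given: initial TTL = 128, received TTL = 120
Hops = initial TTL - received TTL
Hops = 128 - 120 = 8

8


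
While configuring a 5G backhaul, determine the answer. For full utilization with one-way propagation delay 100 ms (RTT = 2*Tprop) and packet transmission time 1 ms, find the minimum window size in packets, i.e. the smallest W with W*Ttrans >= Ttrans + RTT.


Given: Ttrans = 1 ms, RTT = 200 ms (= 2 * Tprop, Tprop = 100 ms)
Time until first ACK returns = Ttrans + RTT = 1 + 200 = 201 ms
Need W * Ttrans >= Ttrans + RTT  ->  W >= (Ttrans + RTT) / Ttrans
(Ttrans + RTT) / Ttrans = 201 / 1 = 201
W_min = ceil(201) = 201

201


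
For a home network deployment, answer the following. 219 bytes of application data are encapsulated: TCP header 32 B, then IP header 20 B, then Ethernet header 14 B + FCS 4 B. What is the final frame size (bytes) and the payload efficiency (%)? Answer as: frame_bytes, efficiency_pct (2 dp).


TCP segment = 219 + 32 = 251 B
IP packet = 251 + 20 = 271 B
Ethernet frame = 271 + 14 + 4 = 289 B
Efficiency = app / frame = 219 / 289 = 0.757785 = 75.7785% -> 75.78% (2 dp)

289, 75.78


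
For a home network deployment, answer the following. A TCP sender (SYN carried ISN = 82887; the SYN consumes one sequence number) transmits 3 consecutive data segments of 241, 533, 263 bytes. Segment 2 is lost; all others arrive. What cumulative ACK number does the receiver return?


SYN uses sequence number 82887; first data byte = ISN + 1 = 82888.
Segment 1: SEQ = 82888, len = 241 B, covers [82888, 83128]
Segment 2: SEQ = 83129, len = 533 B, covers [83129, 83661] [LOST]
Segment 3: SEQ = 83662, len = 263 B, covers [83662, 83924]
In-order data received: bytes [82888, 83128] (segments 1..1).
Segment 2 missing -> gap begins at byte 83129; later segments buffered out of order.
Cumulative ACK = next expected in-order byte = 82888 + 241 = 83129

83129


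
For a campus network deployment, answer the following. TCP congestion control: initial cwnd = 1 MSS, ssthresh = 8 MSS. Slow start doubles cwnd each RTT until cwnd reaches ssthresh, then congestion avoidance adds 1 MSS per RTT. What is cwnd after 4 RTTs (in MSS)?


RTT 0: cwnd = 1 MSS (initial)
RTT 1: cwnd = 2 MSS (slow start, doubled)
RTT 2: cwnd = 4 MSS (slow start, doubled)
RTT 3: cwnd = 8 MSS (slow start, doubled)
RTT 4: cwnd = 9 MSS (congestion avoidance, +1)

9


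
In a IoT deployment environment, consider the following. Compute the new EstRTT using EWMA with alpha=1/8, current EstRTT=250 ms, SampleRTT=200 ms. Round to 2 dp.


Given: EstRTT = 250 ms, SampleRTT = 200 ms, alpha = 1/8
New EstRTT = (1 - alpha) * EstRTT + alpha * SampleRTT
(7/8) * 250 = 218.75
(1/8) * 200 = 25
New EstRTT = 218.75 + 25 = 243.75 ms -> 243.75 ms (2 dp)

243.75


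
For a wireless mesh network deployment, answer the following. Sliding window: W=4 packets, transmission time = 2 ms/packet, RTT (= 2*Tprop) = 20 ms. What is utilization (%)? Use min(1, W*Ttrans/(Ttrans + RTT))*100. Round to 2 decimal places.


Given: W = 4, Ttrans = 2 ms, RTT = 20 ms (= 2 * Tprop, Tprop = 10 ms)
Cycle time = Ttrans + RTT = 2 + 20 = 22 ms (first packet sent until its ACK returns)
W * Ttrans = 4 * 2 = 8 ms of sending per cycle
W * Ttrans / (Ttrans + RTT) = 8 / 22 = 0.363636
U = min(1, 0.363636) = 0.363636
U% = 36.36%

36.36


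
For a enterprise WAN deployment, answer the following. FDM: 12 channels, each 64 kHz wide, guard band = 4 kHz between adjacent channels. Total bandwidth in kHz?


Given: 12 channels, 64 kHz each, guard = 4 kHz
Channel bandwidth = 12 * 64 = 768 kHz
Guard bands = 11 gaps * 4 kHz = 44 kHz
Total = 768 + 44 = 812 kHz

812


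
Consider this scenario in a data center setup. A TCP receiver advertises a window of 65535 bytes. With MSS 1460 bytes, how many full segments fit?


Given: RWND = 65535 bytes, MSS = 1460 bytes
Full segments = floor(RWND / MSS)
Full segments = floor(65535 / 1460)
Full segments = floor(44.887) = 44

44


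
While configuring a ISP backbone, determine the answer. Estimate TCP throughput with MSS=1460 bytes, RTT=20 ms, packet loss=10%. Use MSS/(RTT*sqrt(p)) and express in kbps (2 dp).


Given: MSS = 1460 bytes, RTT = 20 ms, loss = 10%
RTT in seconds = 20 / 1000 = 0.02
Loss rate = 10% = 0.1
sqrt(loss) = sqrt(0.1) = 0.316227766017
Throughput (bytes/s) = 1460 / (0.02 * 0.316227766017) = 230846.2692
Throughput (kbps) = 230846.2692 * 8 / 1000 = 1846.770154 -> 1846.77 kbps (2 dp)

1846.77


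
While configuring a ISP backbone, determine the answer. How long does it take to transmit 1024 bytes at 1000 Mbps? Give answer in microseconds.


Given: packet = 1024 bytes, bandwidth = 1000 Mbps
Packet in bits = 1024 * 8 = 8192 bits
Bandwidth = 1000 * 10^6 = 1000000000 bps
Time = 8192 / 1000000000 seconds
Time in us = 8192 * 10^6 / 1000000000 = 8.192

8.192


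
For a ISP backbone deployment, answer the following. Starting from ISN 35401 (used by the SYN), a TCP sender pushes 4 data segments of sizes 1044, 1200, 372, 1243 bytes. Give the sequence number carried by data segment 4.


The SYN occupies sequence number ISN = 35401, so the first data byte is ISN + 1 = 35402.
SEQ of data segment i = (ISN + 1) + sum of payload sizes of segments 1..i-1.
Segment 1: SEQ = 35402, payload = 1044 bytes
Segment 2: SEQ = 36446, payload = 1200 bytes
Segment 3: SEQ = 37646, payload = 372 bytes
Segment 4: SEQ = 38018, payload = 1243 bytes
SEQ of segment 4 = 35402 + 1044 + 1200 + 372 = 38018

38018


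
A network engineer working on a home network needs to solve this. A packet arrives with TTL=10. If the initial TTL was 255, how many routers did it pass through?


Given: initial TTL = 255, received TTL = 10
Hops = initial TTL - received TTL
Hops = 255 - 10 = 245

245


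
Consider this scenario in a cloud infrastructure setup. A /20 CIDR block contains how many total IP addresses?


Given: CIDR prefix /20
Host bits = 32 - 20 = 12
Total addresses = 2^12 = 4096

4096


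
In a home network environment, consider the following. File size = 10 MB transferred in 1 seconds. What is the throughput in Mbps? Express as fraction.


Given: file = 10 MB, time = 1 s
File in Mb = 10 * 8 = 80 Mb
Throughput = 80 / 1 Mbps
Throughput = 80 Mbps

80


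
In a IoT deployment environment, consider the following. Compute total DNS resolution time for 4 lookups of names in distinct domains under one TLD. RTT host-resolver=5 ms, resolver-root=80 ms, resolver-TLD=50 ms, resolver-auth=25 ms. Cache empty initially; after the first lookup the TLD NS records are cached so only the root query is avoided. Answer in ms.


Lookup 1 (cold cache): local + root + TLD + auth = 5 + 80 + 50 + 25 = 160 ms
Lookups 2..4 (TLD NS cached -> skip root; new domain -> still ask TLD and auth): local + TLD + auth = 5 + 50 + 25 = 80 ms each
Remaining 3 lookups: 3 * 80 = 240 ms
Total = 160 + 240 = 400 ms

400


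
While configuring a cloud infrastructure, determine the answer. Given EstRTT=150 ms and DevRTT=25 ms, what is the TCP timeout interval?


Given: EstRTT = 150 ms, DevRTT = 25 ms
Timeout = EstRTT + 4 * DevRTT
4 * DevRTT = 4 * 25 = 100
Timeout = 150 + 100 = 250 ms

250


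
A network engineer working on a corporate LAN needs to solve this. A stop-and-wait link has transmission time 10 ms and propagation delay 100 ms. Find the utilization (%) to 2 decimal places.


Given: Ttrans = 10 ms, Tprop = 100 ms
RTT = 2 * Tprop = 2 * 100 = 200 ms
U = Ttrans / (Ttrans + RTT)
U = 10 / (10 + 200)
U = 10 / 210 = 0.047619
U% = 4.76%

4.76


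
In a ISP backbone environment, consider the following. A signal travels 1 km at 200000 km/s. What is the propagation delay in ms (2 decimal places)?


Given: distance = 1 km, speed = 200000 km/s
Delay = distance / speed = 1 / 200000 seconds
Delay in ms = 1 * 1000 / 200000
Delay = 0.0050 ms
Rounded to 2 dp = 0.01 ms

0.01


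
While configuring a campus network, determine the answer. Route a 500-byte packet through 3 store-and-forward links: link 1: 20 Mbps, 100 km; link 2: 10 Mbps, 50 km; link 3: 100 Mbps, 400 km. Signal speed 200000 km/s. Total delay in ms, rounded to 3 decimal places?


Packet = 500 bytes = 4000 bits. Store-and-forward: sum (t_trans + t_prop) per link.
Link 1: t_trans = 4000/(20*10^6) s = 0.2000 ms; t_prop = 100/200000 s = 0.5000 ms; subtotal = 0.7000 ms
Link 2: t_trans = 4000/(10*10^6) s = 0.4000 ms; t_prop = 50/200000 s = 0.2500 ms; subtotal = 0.6500 ms
Link 3: t_trans = 4000/(100*10^6) s = 0.0400 ms; t_prop = 400/200000 s = 2.0000 ms; subtotal = 2.0400 ms
End-to-end = 0.7000 + 0.6500 + 2.0400 = 3.3900 ms -> 3.390 ms (3 dp)

3.390


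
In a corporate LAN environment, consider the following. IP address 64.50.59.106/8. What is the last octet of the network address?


Given: IP = 64.50.59.106, prefix = /8
Subnet mask = 255.0.0.0
Last octet of IP: 106
Last octet of mask: 0
Network last octet = 106 AND 0 = 0

0


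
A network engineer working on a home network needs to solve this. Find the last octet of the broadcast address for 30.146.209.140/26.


Given: IP = 30.146.209.140, prefix = /26
Host bits = 32 - 26 = 6
Network last octet = 140 AND mask = 128
Host part size = 2^6 - 1 = 63
Broadcast last octet = 128 OR 63 = 191

191


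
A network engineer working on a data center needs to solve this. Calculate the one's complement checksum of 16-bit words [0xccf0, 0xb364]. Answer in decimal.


Given words: [0xccf0, 0xb364]
Step 1: Sum all words
Raw sum = 52464 + 45924 = 98388
Step 2: Fold carry: (32852 + 1) = 32853
One's complement = ~32853 & 0xFFFF = 32682

32682


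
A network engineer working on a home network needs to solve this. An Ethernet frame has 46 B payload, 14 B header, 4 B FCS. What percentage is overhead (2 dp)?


Given: payload = 46 B, header = 14 B, trailer = 4 B
Overhead bytes = header + trailer = 14 + 4 = 18
Total frame = payload + overhead = 46 + 18 = 64
Overhead % = 18 / 64 * 100 = 28.1250% -> 28.13% (2 dp)

28.13


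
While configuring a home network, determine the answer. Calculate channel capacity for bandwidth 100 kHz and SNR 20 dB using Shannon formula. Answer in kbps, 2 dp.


Given: B = 100 kHz, SNR = 20 dB
SNR linear = 10^(20/10) = 100
1 + SNR = 101
log2(101) = 6.6582114828
C = 100 * 1000 * 6.6582114828 = 665821.1483 bps
C = 665.821148 kbps -> 665.82 kbps (2 dp)

665.82


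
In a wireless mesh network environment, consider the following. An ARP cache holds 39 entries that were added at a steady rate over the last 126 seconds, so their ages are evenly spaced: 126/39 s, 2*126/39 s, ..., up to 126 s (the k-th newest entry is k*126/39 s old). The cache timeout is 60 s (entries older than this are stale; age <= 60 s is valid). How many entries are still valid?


Ages are k * 126/39 s for k = 1..39 (spacing = 3.2308 s).
Entry k is valid iff k * 126/39 <= 60 iff k <= 39 * 60 / 126 = 18.5714
n_valid = floor(18.5714) = 18
(n_stale = 39 - 18 = 21)

18


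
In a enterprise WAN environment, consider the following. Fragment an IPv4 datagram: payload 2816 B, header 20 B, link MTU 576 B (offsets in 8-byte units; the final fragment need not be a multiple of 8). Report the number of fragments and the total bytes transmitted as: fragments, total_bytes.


Max data per non-final fragment = floor((MTU - header)/8)*8 = floor((576 - 20)/8)*8 = floor(556/8)*8 = 552 B
Final fragment needs no 8-byte alignment: it can carry up to MTU - header = 556 B
Non-final fragments needed = ceil((payload - 556) / 552) = ceil(2260/552) = ceil(4.0942) = 5
Number of fragments = 5 + 1 = 6
Fragment sizes (data): 5 * 552 B + 56 B (last, 56 <= 556 OK)
Total bytes sent = payload + n_frags * header = 2816 + 6*20 = 2816 + 120 = 2936 B

6, 2936


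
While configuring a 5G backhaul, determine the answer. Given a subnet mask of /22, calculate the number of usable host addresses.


Given: subnet mask /22
Host bits = 32 - 22 = 10
Total addresses = 2^10 = 1024
Usable hosts = 1024 - 2 (network + broadcast) = 1022

1022


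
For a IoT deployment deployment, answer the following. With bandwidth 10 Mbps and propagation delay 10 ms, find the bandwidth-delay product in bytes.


Given: bandwidth = 10 Mbps, delay = 10 ms
BDP in bits = 10 * 10^6 * 10 / 1000
BDP in bits = 100000
BDP in bytes = 100000 / 8 = 12500

12500


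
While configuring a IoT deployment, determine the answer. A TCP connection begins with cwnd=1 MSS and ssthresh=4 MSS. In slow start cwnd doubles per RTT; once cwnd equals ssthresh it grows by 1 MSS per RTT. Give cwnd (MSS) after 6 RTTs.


RTT 0: cwnd = 1 MSS (initial)
RTT 1: cwnd = 2 MSS (slow start, doubled)
RTT 2: cwnd = 4 MSS (slow start, doubled)
RTT 3: cwnd = 5 MSS (congestion avoidance, +1)
RTT 4: cwnd = 6 MSS (congestion avoidance, +1)
RTT 5: cwnd = 7 MSS (congestion avoidance, +1)
RTT 6: cwnd = 8 MSS (congestion avoidance, +1)

8


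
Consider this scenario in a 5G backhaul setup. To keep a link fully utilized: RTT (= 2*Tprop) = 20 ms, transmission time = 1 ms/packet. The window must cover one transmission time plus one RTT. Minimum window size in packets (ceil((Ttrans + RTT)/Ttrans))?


Given: Ttrans = 1 ms, RTT = 20 ms (= 2 * Tprop, Tprop = 10 ms)
Time until first ACK returns = Ttrans + RTT = 1 + 20 = 21 ms
Need W * Ttrans >= Ttrans + RTT  ->  W >= (Ttrans + RTT) / Ttrans
(Ttrans + RTT) / Ttrans = 21 / 1 = 21
W_min = ceil(21) = 21

21


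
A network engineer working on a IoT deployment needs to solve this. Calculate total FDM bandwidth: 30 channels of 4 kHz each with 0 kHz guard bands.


Given: 30 channels, 4 kHz each, guard = 0 kHz
Channel bandwidth = 30 * 4 = 120 kHz
Guard bands = 29 gaps * 0 kHz = 0 kHz
Total = 120 + 0 = 120 kHz

120


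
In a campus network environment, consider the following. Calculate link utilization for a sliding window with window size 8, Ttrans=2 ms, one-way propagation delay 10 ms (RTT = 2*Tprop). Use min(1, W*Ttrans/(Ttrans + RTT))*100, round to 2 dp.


Given: W = 8, Ttrans = 2 ms, RTT = 20 ms (= 2 * Tprop, Tprop = 10 ms)
Cycle time = Ttrans + RTT = 2 + 20 = 22 ms (first packet sent until its ACK returns)
W * Ttrans = 8 * 2 = 16 ms of sending per cycle
W * Ttrans / (Ttrans + RTT) = 16 / 22 = 0.727273
U = min(1, 0.727273) = 0.727273
U% = 72.73%

72.73


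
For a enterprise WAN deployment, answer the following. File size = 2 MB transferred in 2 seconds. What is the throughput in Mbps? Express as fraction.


Given: file = 2 MB, time = 2 s
File in Mb = 2 * 8 = 16 Mb
Throughput = 16 / 2 Mbps
Throughput = 8 Mbps

8


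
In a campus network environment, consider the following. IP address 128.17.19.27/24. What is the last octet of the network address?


Given: IP = 128.17.19.27, prefix = /24
Subnet mask = 255.255.255.0
Last octet of IP: 27
Last octet of mask: 0
Network last octet = 27 AND 0 = 0

0


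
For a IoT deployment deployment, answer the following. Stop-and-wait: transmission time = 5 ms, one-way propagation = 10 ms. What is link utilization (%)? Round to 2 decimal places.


Given: Ttrans = 5 ms, Tprop = 10 ms
RTT = 2 * Tprop = 2 * 10 = 20 ms
U = Ttrans / (Ttrans + RTT)
U = 5 / (5 + 20)
U = 5 / 25 = 0.2
U% = 20.00%

20.00


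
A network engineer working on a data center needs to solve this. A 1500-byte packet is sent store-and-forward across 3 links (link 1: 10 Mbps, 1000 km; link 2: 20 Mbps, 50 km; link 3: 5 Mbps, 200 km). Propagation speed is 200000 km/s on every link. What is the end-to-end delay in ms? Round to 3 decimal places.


Packet = 1500 bytes = 12000 bits. Store-and-forward: sum (t_trans + t_prop) per link.
Link 1: t_trans = 12000/(10*10^6) s = 1.2000 ms; t_prop = 1000/200000 s = 5.0000 ms; subtotal = 6.2000 ms
Link 2: t_trans = 12000/(20*10^6) s = 0.6000 ms; t_prop = 50/200000 s = 0.2500 ms; subtotal = 0.8500 ms
Link 3: t_trans = 12000/(5*10^6) s = 2.4000 ms; t_prop = 200/200000 s = 1.0000 ms; subtotal = 3.4000 ms
End-to-end = 6.2000 + 0.8500 + 3.4000 = 10.4500 ms -> 10.450 ms (3 dp)

10.450


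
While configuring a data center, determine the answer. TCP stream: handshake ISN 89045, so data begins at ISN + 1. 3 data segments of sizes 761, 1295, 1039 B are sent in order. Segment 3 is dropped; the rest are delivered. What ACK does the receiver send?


SYN uses sequence number 89045; first data byte = ISN + 1 = 89046.
Segment 1: SEQ = 89046, len = 761 B, covers [89046, 89806]
Segment 2: SEQ = 89807, len = 1295 B, covers [89807, 91101]
Segment 3: SEQ = 91102, len = 1039 B, covers [91102, 92140] [LOST]
In-order data received: bytes [89046, 91101] (segments 1..2).
Segment 3 missing -> gap begins at byte 91102.
Cumulative ACK = next expected in-order byte = 89046 + 761 + 1295 = 91102

91102


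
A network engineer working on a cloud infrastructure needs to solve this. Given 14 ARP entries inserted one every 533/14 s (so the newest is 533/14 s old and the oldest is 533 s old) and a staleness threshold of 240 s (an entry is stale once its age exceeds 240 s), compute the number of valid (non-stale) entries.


Ages are k * 533/14 s for k = 1..14 (spacing = 38.0714 s).
Entry k is valid iff k * 533/14 <= 240 iff k <= 14 * 240 / 533 = 6.3039
n_valid = floor(6.3039) = 6
(n_stale = 14 - 6 = 8)

6


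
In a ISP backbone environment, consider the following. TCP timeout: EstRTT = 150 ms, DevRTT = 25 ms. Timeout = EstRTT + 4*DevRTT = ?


Given: EstRTT = 150 ms, DevRTT = 25 ms
Timeout = EstRTT + 4 * DevRTT
4 * DevRTT = 4 * 25 = 100
Timeout = 150 + 100 = 250 ms

250


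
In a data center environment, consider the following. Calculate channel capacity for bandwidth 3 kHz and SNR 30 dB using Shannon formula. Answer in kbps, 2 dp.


Given: B = 3 kHz, SNR = 30 dB
SNR linear = 10^(30/10) = 1000
1 + SNR = 1001
log2(1001) = 9.9672262588
C = 3 * 1000 * 9.9672262588 = 29901.6788 bps
C = 29.901679 kbps -> 29.90 kbps (2 dp)

29.90


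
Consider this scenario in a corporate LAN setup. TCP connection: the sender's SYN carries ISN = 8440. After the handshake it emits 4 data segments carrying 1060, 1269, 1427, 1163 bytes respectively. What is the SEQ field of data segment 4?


The SYN occupies sequence number ISN = 8440, so the first data byte is ISN + 1 = 8441.
SEQ of data segment i = (ISN + 1) + sum of payload sizes of segments 1..i-1.
Segment 1: SEQ = 8441, payload = 1060 bytes
Segment 2: SEQ = 9501, payload = 1269 bytes
Segment 3: SEQ = 10770, payload = 1427 bytes
Segment 4: SEQ = 12197, payload = 1163 bytes
SEQ of segment 4 = 8441 + 1060 + 1269 + 1427 = 12197

12197


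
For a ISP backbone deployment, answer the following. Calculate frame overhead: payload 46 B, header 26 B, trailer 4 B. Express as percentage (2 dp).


Given: payload = 46 B, header = 26 B, trailer = 4 B
Overhead bytes = header + trailer = 26 + 4 = 30
Total frame = payload + overhead = 46 + 30 = 76
Overhead % = 30 / 76 * 100 = 39.4737% -> 39.47% (2 dp)

39.47


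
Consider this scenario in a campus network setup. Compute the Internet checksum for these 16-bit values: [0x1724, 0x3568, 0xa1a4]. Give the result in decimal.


Given words: [0x1724, 0x3568, 0xa1a4]
Step 1: Sum all words
Raw sum = 5924 + 13672 + 41380 = 60976
One's complement = ~60976 & 0xFFFF = 4559

4559


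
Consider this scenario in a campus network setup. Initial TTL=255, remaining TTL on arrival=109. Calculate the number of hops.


Given: initial TTL = 255, received TTL = 109
Hops = initial TTL - received TTL
Hops = 255 - 109 = 146

146


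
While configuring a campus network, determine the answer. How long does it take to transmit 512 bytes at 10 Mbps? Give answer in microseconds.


Given: packet = 512 bytes, bandwidth = 10 Mbps
Packet in bits = 512 * 8 = 4096 bits
Bandwidth = 10 * 10^6 = 10000000 bps
Time = 4096 / 10000000 seconds
Time in us = 4096 * 10^6 / 10000000 = 409.6

409.6


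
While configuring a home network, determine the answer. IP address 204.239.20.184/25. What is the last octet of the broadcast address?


Given: IP = 204.239.20.184, prefix = /25
Host bits = 32 - 25 = 7
Network last octet = 184 AND mask = 128
Host part size = 2^7 - 1 = 127
Broadcast last octet = 128 OR 127 = 255

255


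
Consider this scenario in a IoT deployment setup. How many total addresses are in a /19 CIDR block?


Given: CIDR prefix /19
Host bits = 32 - 19 = 13
Total addresses = 2^13 = 8192

8192


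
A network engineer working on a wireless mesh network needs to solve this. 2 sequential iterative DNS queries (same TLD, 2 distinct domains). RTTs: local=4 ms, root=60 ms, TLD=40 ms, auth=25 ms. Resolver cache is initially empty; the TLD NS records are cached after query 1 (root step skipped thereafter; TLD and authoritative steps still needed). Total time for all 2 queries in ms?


Lookup 1 (cold cache): local + root + TLD + auth = 4 + 60 + 40 + 25 = 129 ms
Lookups 2..2 (TLD NS cached -> skip root; new domain -> still ask TLD and auth): local + TLD + auth = 4 + 40 + 25 = 69 ms each
Remaining 1 lookups: 1 * 69 = 69 ms
Total = 129 + 69 = 198 ms

198


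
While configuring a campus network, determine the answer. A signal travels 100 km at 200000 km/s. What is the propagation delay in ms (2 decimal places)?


Given: distance = 100 km, speed = 200000 km/s
Delay = distance / speed = 100 / 200000 seconds
Delay in ms = 100 * 1000 / 200000
Delay = 0.5000 ms
Rounded to 2 dp = 0.50 ms

0.50


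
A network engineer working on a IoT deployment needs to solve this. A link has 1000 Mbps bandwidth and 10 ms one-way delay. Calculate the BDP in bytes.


Given: bandwidth = 1000 Mbps, delay = 10 ms
BDP in bits = 1000 * 10^6 * 10 / 1000
BDP in bits = 10000000
BDP in bytes = 10000000 / 8 = 1250000

1250000


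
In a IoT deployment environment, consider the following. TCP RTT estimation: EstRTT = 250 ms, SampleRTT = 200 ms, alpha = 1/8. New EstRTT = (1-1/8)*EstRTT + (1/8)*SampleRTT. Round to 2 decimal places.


Given: EstRTT = 250 ms, SampleRTT = 200 ms, alpha = 1/8
New EstRTT = (1 - alpha) * EstRTT + alpha * SampleRTT
(7/8) * 250 = 218.75
(1/8) * 200 = 25
New EstRTT = 218.75 + 25 = 243.75 ms -> 243.75 ms (2 dp)

243.75


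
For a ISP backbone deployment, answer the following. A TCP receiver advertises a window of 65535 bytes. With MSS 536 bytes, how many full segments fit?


Given: RWND = 65535 bytes, MSS = 536 bytes
Full segments = floor(RWND / MSS)
Full segments = floor(65535 / 536)
Full segments = floor(122.2668) = 122

122


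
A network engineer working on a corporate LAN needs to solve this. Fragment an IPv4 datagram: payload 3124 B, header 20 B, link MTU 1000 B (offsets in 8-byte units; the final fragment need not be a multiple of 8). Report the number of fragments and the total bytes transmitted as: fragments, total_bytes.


Max data per non-final fragment = floor((MTU - header)/8)*8 = floor((1000 - 20)/8)*8 = floor(980/8)*8 = 976 B
Final fragment needs no 8-byte alignment: it can carry up to MTU - header = 980 B
Non-final fragments needed = ceil((payload - 980) / 976) = ceil(2144/976) = ceil(2.1967) = 3
Number of fragments = 3 + 1 = 4
Fragment sizes (data): 3 * 976 B + 196 B (last, 196 <= 980 OK)
Total bytes sent = payload + n_frags * header = 3124 + 4*20 = 3124 + 80 = 3204 B

4, 3204


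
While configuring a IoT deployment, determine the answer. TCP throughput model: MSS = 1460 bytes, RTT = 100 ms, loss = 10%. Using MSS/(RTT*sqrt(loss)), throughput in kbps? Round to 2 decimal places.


Given: MSS = 1460 bytes, RTT = 100 ms, loss = 10%
RTT in seconds = 100 / 1000 = 0.1
Loss rate = 10% = 0.1
sqrt(loss) = sqrt(0.1) = 0.316227766017
Throughput (bytes/s) = 1460 / (0.1 * 0.316227766017) = 46169.2538
Throughput (kbps) = 46169.2538 * 8 / 1000 = 369.354031 -> 369.35 kbps (2 dp)

369.35


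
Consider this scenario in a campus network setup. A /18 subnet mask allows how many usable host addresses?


Given: subnet mask /18
Host bits = 32 - 18 = 14
Total addresses = 2^14 = 16384
Usable hosts = 16384 - 2 (network + broadcast) = 16382

16382


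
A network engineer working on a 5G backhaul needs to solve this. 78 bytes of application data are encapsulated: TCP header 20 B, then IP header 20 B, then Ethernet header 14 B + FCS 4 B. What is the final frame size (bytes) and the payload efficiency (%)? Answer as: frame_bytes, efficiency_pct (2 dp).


TCP segment = 78 + 20 = 98 B
IP packet = 98 + 20 = 118 B
Ethernet frame = 118 + 14 + 4 = 136 B
Efficiency = app / frame = 78 / 136 = 0.573529 = 57.3529% -> 57.35% (2 dp)

136, 57.35


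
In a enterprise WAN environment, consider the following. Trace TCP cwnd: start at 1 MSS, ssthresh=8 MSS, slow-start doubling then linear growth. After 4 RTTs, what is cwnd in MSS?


RTT 0: cwnd = 1 MSS (initial)
RTT 1: cwnd = 2 MSS (slow start, doubled)
RTT 2: cwnd = 4 MSS (slow start, doubled)
RTT 3: cwnd = 8 MSS (slow start, doubled)
RTT 4: cwnd = 9 MSS (congestion avoidance, +1)

9


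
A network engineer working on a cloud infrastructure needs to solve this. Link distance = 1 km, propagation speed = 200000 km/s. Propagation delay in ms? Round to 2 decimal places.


Given: distance = 1 km, speed = 200000 km/s
Delay = distance / speed = 1 / 200000 seconds
Delay in ms = 1 * 1000 / 200000
Delay = 0.0050 ms
Rounded to 2 dp = 0.01 ms

0.01


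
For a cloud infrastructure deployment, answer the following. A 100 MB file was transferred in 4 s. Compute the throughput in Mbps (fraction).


Given: file = 100 MB, time = 4 s
File in Mb = 100 * 8 = 800 Mb
Throughput = 800 / 4 Mbps
Throughput = 200 Mbps

200


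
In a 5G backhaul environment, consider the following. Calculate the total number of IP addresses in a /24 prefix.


Given: CIDR prefix /24
Host bits = 32 - 24 = 8
Total addresses = 2^8 = 256

256


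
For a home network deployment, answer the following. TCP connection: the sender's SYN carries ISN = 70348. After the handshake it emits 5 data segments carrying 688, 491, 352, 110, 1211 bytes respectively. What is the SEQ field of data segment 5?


The SYN occupies sequence number ISN = 70348, so the first data byte is ISN + 1 = 70349.
SEQ of data segment i = (ISN + 1) + sum of payload sizes of segments 1..i-1.
Segment 1: SEQ = 70349, payload = 688 bytes
Segment 2: SEQ = 71037, payload = 491 bytes
Segment 3: SEQ = 71528, payload = 352 bytes
Segment 4: SEQ = 71880, payload = 110 bytes
Segment 5: SEQ = 71990, payload = 1211 bytes
SEQ of segment 5 = 70349 + 688 + 491 + 352 + 110 = 71990

71990


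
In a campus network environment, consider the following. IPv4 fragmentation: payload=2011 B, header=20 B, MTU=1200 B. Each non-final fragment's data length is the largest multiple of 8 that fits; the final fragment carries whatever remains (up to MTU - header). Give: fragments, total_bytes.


Max data per non-final fragment = floor((MTU - header)/8)*8 = floor((1200 - 20)/8)*8 = floor(1180/8)*8 = 1176 B
Final fragment needs no 8-byte alignment: it can carry up to MTU - header = 1180 B
Non-final fragments needed = ceil((payload - 1180) / 1176) = ceil(831/1176) = ceil(0.7066) = 1
Number of fragments = 1 + 1 = 2
Fragment sizes (data): 1 * 1176 B + 835 B (last, 835 <= 1180 OK)
Total bytes sent = payload + n_frags * header = 2011 + 2*20 = 2011 + 40 = 2051 B

2, 2051


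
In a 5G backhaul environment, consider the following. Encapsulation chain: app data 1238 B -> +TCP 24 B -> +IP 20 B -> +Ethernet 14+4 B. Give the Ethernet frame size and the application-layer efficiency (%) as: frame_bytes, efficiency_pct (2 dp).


TCP segment = 1238 + 24 = 1262 B
IP packet = 1262 + 20 = 1282 B
Ethernet frame = 1282 + 14 + 4 = 1300 B
Efficiency = app / frame = 1238 / 1300 = 0.952308 = 95.2308% -> 95.23% (2 dp)

1300, 95.23


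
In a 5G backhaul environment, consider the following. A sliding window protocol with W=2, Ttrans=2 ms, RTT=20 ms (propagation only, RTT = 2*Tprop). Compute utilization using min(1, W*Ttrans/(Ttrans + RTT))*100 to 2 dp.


Given: W = 2, Ttrans = 2 ms, RTT = 20 ms (= 2 * Tprop, Tprop = 10 ms)
Cycle time = Ttrans + RTT = 2 + 20 = 22 ms (first packet sent until its ACK returns)
W * Ttrans = 2 * 2 = 4 ms of sending per cycle
W * Ttrans / (Ttrans + RTT) = 4 / 22 = 0.181818
U = min(1, 0.181818) = 0.181818
U% = 18.18%

18.18


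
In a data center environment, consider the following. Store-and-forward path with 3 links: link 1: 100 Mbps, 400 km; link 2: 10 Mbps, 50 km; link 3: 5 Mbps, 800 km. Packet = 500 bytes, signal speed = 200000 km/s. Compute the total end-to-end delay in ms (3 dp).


Packet = 500 bytes = 4000 bits. Store-and-forward: sum (t_trans + t_prop) per link.
Link 1: t_trans = 4000/(100*10^6) s = 0.0400 ms; t_prop = 400/200000 s = 2.0000 ms; subtotal = 2.0400 ms
Link 2: t_trans = 4000/(10*10^6) s = 0.4000 ms; t_prop = 50/200000 s = 0.2500 ms; subtotal = 0.6500 ms
Link 3: t_trans = 4000/(5*10^6) s = 0.8000 ms; t_prop = 800/200000 s = 4.0000 ms; subtotal = 4.8000 ms
End-to-end = 2.0400 + 0.6500 + 4.8000 = 7.4900 ms -> 7.490 ms (3 dp)

7.490


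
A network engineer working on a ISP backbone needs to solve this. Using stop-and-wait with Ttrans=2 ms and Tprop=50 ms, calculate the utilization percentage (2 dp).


Given: Ttrans = 2 ms, Tprop = 50 ms
RTT = 2 * Tprop = 2 * 50 = 100 ms
U = Ttrans / (Ttrans + RTT)
U = 2 / (2 + 100)
U = 2 / 102 = 0.019608
U% = 1.96%

1.96


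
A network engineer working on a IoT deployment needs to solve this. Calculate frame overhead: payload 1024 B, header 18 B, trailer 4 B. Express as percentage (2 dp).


Given: payload = 1024 B, header = 18 B, trailer = 4 B
Overhead bytes = header + trailer = 18 + 4 = 22
Total frame = payload + overhead = 1024 + 22 = 1046
Overhead % = 22 / 1046 * 100 = 2.1033% -> 2.10% (2 dp)

2.10


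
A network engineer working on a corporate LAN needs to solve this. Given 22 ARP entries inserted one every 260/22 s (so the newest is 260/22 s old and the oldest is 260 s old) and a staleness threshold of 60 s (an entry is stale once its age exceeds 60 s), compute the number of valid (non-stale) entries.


Ages are k * 260/22 s for k = 1..22 (spacing = 11.8182 s).
Entry k is valid iff k * 260/22 <= 60 iff k <= 22 * 60 / 260 = 5.0769
n_valid = floor(5.0769) = 5
(n_stale = 22 - 5 = 17)

5


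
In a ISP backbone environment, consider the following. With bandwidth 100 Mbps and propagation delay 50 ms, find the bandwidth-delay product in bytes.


Given: bandwidth = 100 Mbps, delay = 50 ms
BDP in bits = 100 * 10^6 * 50 / 1000
BDP in bits = 5000000
BDP in bytes = 5000000 / 8 = 625000

625000


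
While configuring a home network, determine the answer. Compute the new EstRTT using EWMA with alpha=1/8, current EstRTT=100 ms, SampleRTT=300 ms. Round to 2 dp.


Given: EstRTT = 100 ms, SampleRTT = 300 ms, alpha = 1/8
New EstRTT = (1 - alpha) * EstRTT + alpha * SampleRTT
(7/8) * 100 = 87.5
(1/8) * 300 = 37.5
New EstRTT = 87.5 + 37.5 = 125 ms -> 125.00 ms (2 dp)

125.00


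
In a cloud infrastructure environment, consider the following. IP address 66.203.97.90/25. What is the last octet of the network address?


Given: IP = 66.203.97.90, prefix = /25
Subnet mask = 255.255.255.128
Last octet of IP: 90
Last octet of mask: 128
Network last octet = 90 AND 128 = 0

0


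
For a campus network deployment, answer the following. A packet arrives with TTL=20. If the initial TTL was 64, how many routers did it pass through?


Given: initial TTL = 64, received TTL = 20
Hops = initial TTL - received TTL
Hops = 64 - 20 = 44

44


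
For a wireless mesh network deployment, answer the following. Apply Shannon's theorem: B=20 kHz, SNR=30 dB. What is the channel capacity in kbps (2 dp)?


Given: B = 20 kHz, SNR = 30 dB
SNR linear = 10^(30/10) = 1000
1 + SNR = 1001
log2(1001) = 9.9672262588
C = 20 * 1000 * 9.9672262588 = 199344.5252 bps
C = 199.344525 kbps -> 199.34 kbps (2 dp)

199.34


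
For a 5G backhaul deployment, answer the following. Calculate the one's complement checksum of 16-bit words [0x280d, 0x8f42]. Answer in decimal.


Given words: [0x280d, 0x8f42]
Step 1: Sum all words
Raw sum = 10253 + 36674 = 46927
One's complement = ~46927 & 0xFFFF = 18608

18608


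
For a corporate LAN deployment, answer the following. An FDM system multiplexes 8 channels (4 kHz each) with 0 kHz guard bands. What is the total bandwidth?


Given: 8 channels, 4 kHz each, guard = 0 kHz
Channel bandwidth = 8 * 4 = 32 kHz
Guard bands = 7 gaps * 0 kHz = 0 kHz
Total = 32 + 0 = 32 kHz

32


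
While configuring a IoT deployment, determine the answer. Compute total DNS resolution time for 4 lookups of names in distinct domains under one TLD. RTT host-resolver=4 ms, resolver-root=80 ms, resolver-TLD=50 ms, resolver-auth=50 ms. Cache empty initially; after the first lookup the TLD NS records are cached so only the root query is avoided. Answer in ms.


Lookup 1 (cold cache): local + root + TLD + auth = 4 + 80 + 50 + 50 = 184 ms
Lookups 2..4 (TLD NS cached -> skip root; new domain -> still ask TLD and auth): local + TLD + auth = 4 + 50 + 50 = 104 ms each
Remaining 3 lookups: 3 * 104 = 312 ms
Total = 184 + 312 = 496 ms

496


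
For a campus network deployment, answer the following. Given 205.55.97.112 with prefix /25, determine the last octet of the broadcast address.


Given: IP = 205.55.97.112, prefix = /25
Host bits = 32 - 25 = 7
Network last octet = 112 AND mask = 0
Host part size = 2^7 - 1 = 127
Broadcast last octet = 0 OR 127 = 127

127


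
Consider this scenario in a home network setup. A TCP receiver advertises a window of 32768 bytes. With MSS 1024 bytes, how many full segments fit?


Given: RWND = 32768 bytes, MSS = 1024 bytes
Full segments = floor(RWND / MSS)
Full segments = floor(32768 / 1024)
Full segments = floor(32.0) = 32

32


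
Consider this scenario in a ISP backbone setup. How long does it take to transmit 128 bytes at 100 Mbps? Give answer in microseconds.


Given: packet = 128 bytes, bandwidth = 100 Mbps
Packet in bits = 128 * 8 = 1024 bits
Bandwidth = 100 * 10^6 = 100000000 bps
Time = 1024 / 100000000 seconds
Time in us = 1024 * 10^6 / 100000000 = 10.24

10.24


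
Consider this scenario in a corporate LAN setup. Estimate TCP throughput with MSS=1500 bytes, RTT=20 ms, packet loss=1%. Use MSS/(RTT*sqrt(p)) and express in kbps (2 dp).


Given: MSS = 1500 bytes, RTT = 20 ms, loss = 1%
RTT in seconds = 20 / 1000 = 0.02
Loss rate = 1% = 0.01
sqrt(loss) = sqrt(0.01) = 0.1
Throughput (bytes/s) = 1500 / (0.02 * 0.1) = 750000.0000
Throughput (kbps) = 750000.0000 * 8 / 1000 = 6000.000000 -> 6000.00 kbps (2 dp)

6000.00


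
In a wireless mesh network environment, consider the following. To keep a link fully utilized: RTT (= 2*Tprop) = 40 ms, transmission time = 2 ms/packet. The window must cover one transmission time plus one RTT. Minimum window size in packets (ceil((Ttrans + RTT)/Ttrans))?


Given: Ttrans = 2 ms, RTT = 40 ms (= 2 * Tprop, Tprop = 20 ms)
Time until first ACK returns = Ttrans + RTT = 2 + 40 = 42 ms
Need W * Ttrans >= Ttrans + RTT  ->  W >= (Ttrans + RTT) / Ttrans
(Ttrans + RTT) / Ttrans = 42 / 2 = 21
W_min = ceil(21) = 21

21


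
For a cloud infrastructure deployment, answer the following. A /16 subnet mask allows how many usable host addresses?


Given: subnet mask /16
Host bits = 32 - 16 = 16
Total addresses = 2^16 = 65536
Usable hosts = 65536 - 2 (network + broadcast) = 65534

65534


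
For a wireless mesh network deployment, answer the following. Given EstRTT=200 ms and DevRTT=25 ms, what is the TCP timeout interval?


Given: EstRTT = 200 ms, DevRTT = 25 ms
Timeout = EstRTT + 4 * DevRTT
4 * DevRTT = 4 * 25 = 100
Timeout = 200 + 100 = 300 ms

300


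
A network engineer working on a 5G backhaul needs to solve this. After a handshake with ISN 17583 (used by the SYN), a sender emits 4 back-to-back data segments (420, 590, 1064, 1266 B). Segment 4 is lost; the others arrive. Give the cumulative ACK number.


SYN uses sequence number 17583; first data byte = ISN + 1 = 17584.
Segment 1: SEQ = 17584, len = 420 B, covers [17584, 18003]
Segment 2: SEQ = 18004, len = 590 B, covers [18004, 18593]
Segment 3: SEQ = 18594, len = 1064 B, covers [18594, 19657]
Segment 4: SEQ = 19658, len = 1266 B, covers [19658, 20923] [LOST]
In-order data received: bytes [17584, 19657] (segments 1..3).
Segment 4 missing -> gap begins at byte 19658.
Cumulative ACK = next expected in-order byte = 17584 + 420 + 590 + 1064 = 19658

19658
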